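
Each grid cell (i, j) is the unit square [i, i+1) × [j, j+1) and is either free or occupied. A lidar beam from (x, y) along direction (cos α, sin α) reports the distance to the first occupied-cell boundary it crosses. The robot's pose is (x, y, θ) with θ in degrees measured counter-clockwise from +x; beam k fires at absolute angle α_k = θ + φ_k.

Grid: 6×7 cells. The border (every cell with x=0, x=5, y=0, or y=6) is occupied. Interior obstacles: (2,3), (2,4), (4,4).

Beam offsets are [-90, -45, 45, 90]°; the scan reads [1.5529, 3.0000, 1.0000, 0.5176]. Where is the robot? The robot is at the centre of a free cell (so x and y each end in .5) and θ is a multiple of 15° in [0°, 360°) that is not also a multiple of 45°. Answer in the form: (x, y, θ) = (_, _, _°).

(x, y, θ) = (2.5, 1.5, 165°)

The pose lattice has 17·16 = 272 candidates. Test each by forward raycasting.
  (2.5, 5.5, 105°): beam 1 = 1.9319 ≠ 1.5529 ✗
  (4.5, 2.5, 300°): beam 1 = 3.0000 ≠ 1.5529 ✗
  (3.5, 4.5, 120°): beam 1 = 0.5774 ≠ 1.5529 ✗
  (1.5, 2.5, 345°): beam 2 = 1.7321 ≠ 3.0000 ✗
  …
  (2.5, 1.5, 165°): r_1=1.5529, r_2=3.0000, r_3=1.0000, r_4=0.5176 — all match ✓
Unique over the lattice → pose = (2.5, 1.5, 165°).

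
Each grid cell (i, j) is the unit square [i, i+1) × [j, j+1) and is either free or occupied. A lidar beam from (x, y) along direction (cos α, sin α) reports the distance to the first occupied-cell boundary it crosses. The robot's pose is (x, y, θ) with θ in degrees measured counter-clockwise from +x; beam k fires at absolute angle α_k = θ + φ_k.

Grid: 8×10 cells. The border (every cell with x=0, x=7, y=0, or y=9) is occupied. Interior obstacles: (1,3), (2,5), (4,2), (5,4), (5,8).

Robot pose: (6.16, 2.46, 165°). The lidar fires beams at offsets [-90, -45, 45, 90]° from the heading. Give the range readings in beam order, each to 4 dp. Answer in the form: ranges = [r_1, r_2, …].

ranges = [3.2455, 1.7782, 2.9200, 1.5115]

beam 1: φ=-90°, α=75°
  dir = (cos 75°, sin 75°) = (0.2588, 0.9659); from cell (6,2)
  next x-line at t=3.2455, next y-line at t=0.5590; Δt_x=3.8637, Δt_y=1.0353
    y: enter (6,3) at t=0.5590
    y: enter (6,4) at t=1.5943
    y: enter (6,5) at t=2.6296
    x: enter (7,5) at t=3.2455 ← occupied
  → r_1 = 3.2455
beam 2: φ=-45°, α=120°
  dir = (cos 120°, sin 120°) = (-0.5000, 0.8660); from cell (6,2)
  next x-line at t=0.3200, next y-line at t=0.6235; Δt_x=2.0000, Δt_y=1.1547
    x: enter (5,2) at t=0.3200
    y: enter (5,3) at t=0.6235
    y: enter (5,4) at t=1.7782 ← occupied
  → r_2 = 1.7782
beam 3: φ=45°, α=210°
  dir = (cos 210°, sin 210°) = (-0.8660, -0.5000); from cell (6,2)
  next x-line at t=0.1848, next y-line at t=0.9200; Δt_x=1.1547, Δt_y=2.0000
    x: enter (5,2) at t=0.1848
    y: enter (5,1) at t=0.9200
    x: enter (4,1) at t=1.3395
    x: enter (3,1) at t=2.4942
    y: enter (3,0) at t=2.9200 ← occupied
  → r_3 = 2.9200
beam 4: φ=90°, α=255°
  dir = (cos 255°, sin 255°) = (-0.2588, -0.9659); from cell (6,2)
  next x-line at t=0.6182, next y-line at t=0.4762; Δt_x=3.8637, Δt_y=1.0353
    y: enter (6,1) at t=0.4762
    x: enter (5,1) at t=0.6182
    y: enter (5,0) at t=1.5115 ← occupied
  → r_4 = 1.5115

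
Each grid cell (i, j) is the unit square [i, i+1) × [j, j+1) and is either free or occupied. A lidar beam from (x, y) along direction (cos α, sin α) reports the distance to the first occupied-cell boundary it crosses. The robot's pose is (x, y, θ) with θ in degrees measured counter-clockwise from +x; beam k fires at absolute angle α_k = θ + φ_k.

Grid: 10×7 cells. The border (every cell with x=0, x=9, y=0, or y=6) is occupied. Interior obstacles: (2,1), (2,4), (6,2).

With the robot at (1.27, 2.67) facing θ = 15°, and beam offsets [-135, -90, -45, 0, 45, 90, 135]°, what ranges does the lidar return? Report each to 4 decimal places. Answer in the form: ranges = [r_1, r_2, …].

beam 1: φ=-135°, α=240°
  d=(-0.5000,-0.8660)  start (1,2)  tX=0.5400 tY=0.7736  stride 1/|dx|=2.0000 1/|dy|=1.1547
    cross x-line → (0,2), t=0.5400 (wall)
  → r_1 = 0.5400
beam 2: φ=-90°, α=285°
  d=(0.2588,-0.9659)  start (1,2)  tX=2.8205 tY=0.6936  stride 1/|dx|=3.8637 1/|dy|=1.0353
    cross y-line → (1,1), t=0.6936
    cross y-line → (1,0), t=1.7289 (wall)
  → r_2 = 1.7289
beam 3: φ=-45°, α=330°
  d=(0.8660,-0.5000)  start (1,2)  tX=0.8429 tY=1.3400  stride 1/|dx|=1.1547 1/|dy|=2.0000
    cross x-line → (2,2), t=0.8429
    cross y-line → (2,1), t=1.3400 (wall)
  → r_3 = 1.3400
beam 4: φ=0°, α=15°
  d=(0.9659,0.2588)  start (1,2)  tX=0.7558 tY=1.2750  stride 1/|dx|=1.0353 1/|dy|=3.8637
    cross x-line → (2,2), t=0.7558
    cross y-line → (2,3), t=1.2750
    cross x-line → (3,3), t=1.7910
    cross x-line → (4,3), t=2.8263
    cross x-line → (5,3), t=3.8616
    cross x-line → (6,3), t=4.8969
    cross y-line → (6,4), t=5.1387
    cross x-line → (7,4), t=5.9321
    cross x-line → (8,4), t=6.9674
    cross x-line → (9,4), t=8.0027 (wall)
  → r_4 = 8.0027
beam 5: φ=45°, α=60°
  d=(0.5000,0.8660)  start (1,2)  tX=1.4600 tY=0.3811  stride 1/|dx|=2.0000 1/|dy|=1.1547
    cross y-line → (1,3), t=0.3811
    cross x-line → (2,3), t=1.4600
    cross y-line → (2,4), t=1.5358 (wall)
  → r_5 = 1.5358
beam 6: φ=90°, α=105°
  d=(-0.2588,0.9659)  start (1,2)  tX=1.0432 tY=0.3416  stride 1/|dx|=3.8637 1/|dy|=1.0353
    cross y-line → (1,3), t=0.3416
    cross x-line → (0,3), t=1.0432 (wall)
  → r_6 = 1.0432
beam 7: φ=135°, α=150°
  d=(-0.8660,0.5000)  start (1,2)  tX=0.3118 tY=0.6600  stride 1/|dx|=1.1547 1/|dy|=2.0000
    cross x-line → (0,2), t=0.3118 (wall)
  → r_7 = 0.3118

ranges = [0.5400, 1.7289, 1.3400, 8.0027, 1.5358, 1.0432, 0.3118]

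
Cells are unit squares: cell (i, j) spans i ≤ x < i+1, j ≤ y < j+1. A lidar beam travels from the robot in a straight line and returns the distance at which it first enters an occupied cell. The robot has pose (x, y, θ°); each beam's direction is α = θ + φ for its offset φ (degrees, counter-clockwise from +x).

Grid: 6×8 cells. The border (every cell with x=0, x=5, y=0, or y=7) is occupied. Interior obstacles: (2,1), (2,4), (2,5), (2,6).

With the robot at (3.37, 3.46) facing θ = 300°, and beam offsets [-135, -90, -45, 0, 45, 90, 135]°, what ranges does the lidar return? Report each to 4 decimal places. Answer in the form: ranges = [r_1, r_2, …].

ranges = [2.4536, 2.7366, 1.5115, 2.8406, 1.6875, 1.8822, 3.6649]

beam 1: φ=-135°, α=165°
  d=(-0.9659,0.2588)  start (3,3)  tX=0.3831 tY=2.0864  stride 1/|dx|=1.0353 1/|dy|=3.8637
    cross x-line → (2,3), t=0.3831
    cross x-line → (1,3), t=1.4183
    cross y-line → (1,4), t=2.0864
    cross x-line → (0,4), t=2.4536 (wall)
  → r_1 = 2.4536
beam 2: φ=-90°, α=210°
  d=(-0.8660,-0.5000)  start (3,3)  tX=0.4272 tY=0.9200  stride 1/|dx|=1.1547 1/|dy|=2.0000
    cross x-line → (2,3), t=0.4272
    cross y-line → (2,2), t=0.9200
    cross x-line → (1,2), t=1.5819
    cross x-line → (0,2), t=2.7366 (wall)
  → r_2 = 2.7366
beam 3: φ=-45°, α=255°
  d=(-0.2588,-0.9659)  start (3,3)  tX=1.4296 tY=0.4762  stride 1/|dx|=3.8637 1/|dy|=1.0353
    cross y-line → (3,2), t=0.4762
    cross x-line → (2,2), t=1.4296
    cross y-line → (2,1), t=1.5115 (wall)
  → r_3 = 1.5115
beam 4: φ=0°, α=300°
  d=(0.5000,-0.8660)  start (3,3)  tX=1.2600 tY=0.5312  stride 1/|dx|=2.0000 1/|dy|=1.1547
    cross y-line → (3,2), t=0.5312
    cross x-line → (4,2), t=1.2600
    cross y-line → (4,1), t=1.6859
    cross y-line → (4,0), t=2.8406 (wall)
  → r_4 = 2.8406
beam 5: φ=45°, α=345°
  d=(0.9659,-0.2588)  start (3,3)  tX=0.6522 tY=1.7773  stride 1/|dx|=1.0353 1/|dy|=3.8637
    cross x-line → (4,3), t=0.6522
    cross x-line → (5,3), t=1.6875 (wall)
  → r_5 = 1.6875
beam 6: φ=90°, α=30°
  d=(0.8660,0.5000)  start (3,3)  tX=0.7275 tY=1.0800  stride 1/|dx|=1.1547 1/|dy|=2.0000
    cross x-line → (4,3), t=0.7275
    cross y-line → (4,4), t=1.0800
    cross x-line → (5,4), t=1.8822 (wall)
  → r_6 = 1.8822
beam 7: φ=135°, α=75°
  d=(0.2588,0.9659)  start (3,3)  tX=2.4341 tY=0.5590  stride 1/|dx|=3.8637 1/|dy|=1.0353
    cross y-line → (3,4), t=0.5590
    cross y-line → (3,5), t=1.5943
    cross x-line → (4,5), t=2.4341
    cross y-line → (4,6), t=2.6296
    cross y-line → (4,7), t=3.6649 (wall)
  → r_7 = 3.6649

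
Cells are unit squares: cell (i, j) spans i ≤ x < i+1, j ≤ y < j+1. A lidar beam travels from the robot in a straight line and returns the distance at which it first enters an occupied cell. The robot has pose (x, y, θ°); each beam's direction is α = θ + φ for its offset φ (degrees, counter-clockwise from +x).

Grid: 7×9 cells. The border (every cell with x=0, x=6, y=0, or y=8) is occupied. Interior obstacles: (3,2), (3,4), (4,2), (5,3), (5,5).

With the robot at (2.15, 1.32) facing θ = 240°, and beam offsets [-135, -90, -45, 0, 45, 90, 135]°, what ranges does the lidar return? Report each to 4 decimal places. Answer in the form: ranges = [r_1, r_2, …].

ranges = [4.4433, 1.3279, 1.1906, 0.3695, 0.3313, 0.6400, 2.6273]

beam 1: φ=-135°, α=105°
  dir = (cos 105°, sin 105°) = (-0.2588, 0.9659); from cell (2,1)
  next x-line at t=0.5796, next y-line at t=0.7040; Δt_x=3.8637, Δt_y=1.0353
    x: enter (1,1) at t=0.5796
    y: enter (1,2) at t=0.7040
    y: enter (1,3) at t=1.7393
    y: enter (1,4) at t=2.7745
    y: enter (1,5) at t=3.8098
    x: enter (0,5) at t=4.4433 ← occupied
  → r_1 = 4.4433
beam 2: φ=-90°, α=150°
  dir = (cos 150°, sin 150°) = (-0.8660, 0.5000); from cell (2,1)
  next x-line at t=0.1732, next y-line at t=1.3600; Δt_x=1.1547, Δt_y=2.0000
    x: enter (1,1) at t=0.1732
    x: enter (0,1) at t=1.3279 ← occupied
  → r_2 = 1.3279
beam 3: φ=-45°, α=195°
  dir = (cos 195°, sin 195°) = (-0.9659, -0.2588); from cell (2,1)
  next x-line at t=0.1553, next y-line at t=1.2364; Δt_x=1.0353, Δt_y=3.8637
    x: enter (1,1) at t=0.1553
    x: enter (0,1) at t=1.1906 ← occupied
  → r_3 = 1.1906
beam 4: φ=0°, α=240°
  dir = (cos 240°, sin 240°) = (-0.5000, -0.8660); from cell (2,1)
  next x-line at t=0.3000, next y-line at t=0.3695; Δt_x=2.0000, Δt_y=1.1547
    x: enter (1,1) at t=0.3000
    y: enter (1,0) at t=0.3695 ← occupied
  → r_4 = 0.3695
beam 5: φ=45°, α=285°
  dir = (cos 285°, sin 285°) = (0.2588, -0.9659); from cell (2,1)
  next x-line at t=3.2841, next y-line at t=0.3313; Δt_x=3.8637, Δt_y=1.0353
    y: enter (2,0) at t=0.3313 ← occupied
  → r_5 = 0.3313
beam 6: φ=90°, α=330°
  dir = (cos 330°, sin 330°) = (0.8660, -0.5000); from cell (2,1)
  next x-line at t=0.9815, next y-line at t=0.6400; Δt_x=1.1547, Δt_y=2.0000
    y: enter (2,0) at t=0.6400 ← occupied
  → r_6 = 0.6400
beam 7: φ=135°, α=15°
  dir = (cos 15°, sin 15°) = (0.9659, 0.2588); from cell (2,1)
  next x-line at t=0.8800, next y-line at t=2.6273; Δt_x=1.0353, Δt_y=3.8637
    x: enter (3,1) at t=0.8800
    x: enter (4,1) at t=1.9153
    y: enter (4,2) at t=2.6273 ← occupied
  → r_7 = 2.6273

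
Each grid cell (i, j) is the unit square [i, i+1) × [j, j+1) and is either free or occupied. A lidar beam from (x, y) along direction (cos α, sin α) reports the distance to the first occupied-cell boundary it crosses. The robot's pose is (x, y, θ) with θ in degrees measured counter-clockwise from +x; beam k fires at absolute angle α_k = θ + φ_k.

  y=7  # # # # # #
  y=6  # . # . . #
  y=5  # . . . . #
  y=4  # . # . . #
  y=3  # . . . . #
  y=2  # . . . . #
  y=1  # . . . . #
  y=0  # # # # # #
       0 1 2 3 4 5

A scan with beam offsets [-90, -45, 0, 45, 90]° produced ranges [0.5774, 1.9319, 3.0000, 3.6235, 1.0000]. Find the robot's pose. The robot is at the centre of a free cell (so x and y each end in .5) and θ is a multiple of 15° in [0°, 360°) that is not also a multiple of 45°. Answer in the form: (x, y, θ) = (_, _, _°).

Enumerate (i+0.5, j+0.5, θ) over the 22 free cells and 16 admissible headings. For each, cast all 5 beams and compare to the given ranges.
  (2.5, 3.5, 195°): beam 1 = 0.5176 ≠ 0.5774 ✗
  (1.5, 3.5, 15°): beam 1 = 2.5882 ≠ 0.5774 ✗
  (1.5, 3.5, 255°): beam 1 = 0.5176 ≠ 0.5774 ✗
  (4.5, 5.5, 105°): beam 1 = 0.5176 ≠ 0.5774 ✗
  …
  (4.5, 1.5, 120°): r_1=0.5774, r_2=1.9319, r_3=3.0000, r_4=3.6235, r_5=1.0000 — all match ✓
Unique over the lattice → pose = (4.5, 1.5, 120°).

(x, y, θ) = (4.5, 1.5, 120°)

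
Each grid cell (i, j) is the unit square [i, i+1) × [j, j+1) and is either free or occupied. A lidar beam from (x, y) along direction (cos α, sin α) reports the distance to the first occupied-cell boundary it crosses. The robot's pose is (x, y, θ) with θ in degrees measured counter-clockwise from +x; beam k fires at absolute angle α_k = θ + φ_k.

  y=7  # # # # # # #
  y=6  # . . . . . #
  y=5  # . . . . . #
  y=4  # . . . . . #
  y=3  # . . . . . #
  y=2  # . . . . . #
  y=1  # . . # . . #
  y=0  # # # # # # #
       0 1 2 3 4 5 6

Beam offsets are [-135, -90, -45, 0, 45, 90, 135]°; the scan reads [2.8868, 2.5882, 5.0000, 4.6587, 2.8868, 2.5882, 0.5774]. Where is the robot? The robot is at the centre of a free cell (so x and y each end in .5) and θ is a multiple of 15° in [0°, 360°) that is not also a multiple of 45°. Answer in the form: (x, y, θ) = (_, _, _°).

Enumerate (i+0.5, j+0.5, θ) over the 29 free cells and 16 admissible headings. For each, cast all 7 beams and compare to the given ranges.
  (2.5, 6.5, 195°): beam 1 = 0.5774 ≠ 2.8868 ✗
  (5.5, 4.5, 195°): beam 1 = 1.0000 ≠ 2.8868 ✗
  (5.5, 6.5, 240°): beam 1 = 0.5176 ≠ 2.8868 ✗
  (5.5, 1.5, 210°): beam 1 = 1.9319 ≠ 2.8868 ✗
  (1.5, 1.5, 330°): beam 1 = 0.5176 ≠ 2.8868 ✗
  …
  (3.5, 2.5, 105°): r_1=2.8868, r_2=2.5882, r_3=5.0000, r_4=4.6587, r_5=2.8868, r_6=2.5882, r_7=0.5774 — all match ✓
Only this pose fits every beam.

(x, y, θ) = (3.5, 2.5, 105°)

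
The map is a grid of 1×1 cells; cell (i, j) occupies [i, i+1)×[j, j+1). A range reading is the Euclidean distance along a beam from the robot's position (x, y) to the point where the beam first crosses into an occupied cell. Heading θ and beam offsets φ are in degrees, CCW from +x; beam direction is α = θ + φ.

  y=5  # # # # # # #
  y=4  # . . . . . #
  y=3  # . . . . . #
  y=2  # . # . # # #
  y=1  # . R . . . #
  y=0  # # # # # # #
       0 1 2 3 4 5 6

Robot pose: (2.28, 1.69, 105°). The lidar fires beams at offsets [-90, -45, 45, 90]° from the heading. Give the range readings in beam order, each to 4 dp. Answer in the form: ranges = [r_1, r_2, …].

beam 1: φ=-90°, α=15°
  cosα=0.9659 sinα=0.2588 | (2,1) | tMaxX 0.7454 tMaxY 1.1977 | tΔX 1.0353 tΔY 3.8637
    t=0.7454 [x] (3,1)
    t=1.1977 [y] (3,2)
    t=1.7807 [x] (4,2) — stop
  → r_1 = 1.7807
beam 2: φ=-45°, α=60°
  cosα=0.5000 sinα=0.8660 | (2,1) | tMaxX 1.4400 tMaxY 0.3580 | tΔX 2.0000 tΔY 1.1547
    t=0.3580 [y] (2,2) — stop
  → r_2 = 0.3580
beam 3: φ=45°, α=150°
  cosα=-0.8660 sinα=0.5000 | (2,1) | tMaxX 0.3233 tMaxY 0.6200 | tΔX 1.1547 tΔY 2.0000
    t=0.3233 [x] (1,1)
    t=0.6200 [y] (1,2)
    t=1.4780 [x] (0,2) — stop
  → r_3 = 1.4780
beam 4: φ=90°, α=195°
  cosα=-0.9659 sinα=-0.2588 | (2,1) | tMaxX 0.2899 tMaxY 2.6660 | tΔX 1.0353 tΔY 3.8637
    t=0.2899 [x] (1,1)
    t=1.3252 [x] (0,1) — stop
  → r_4 = 1.3252

ranges = [1.7807, 0.3580, 1.4780, 1.3252]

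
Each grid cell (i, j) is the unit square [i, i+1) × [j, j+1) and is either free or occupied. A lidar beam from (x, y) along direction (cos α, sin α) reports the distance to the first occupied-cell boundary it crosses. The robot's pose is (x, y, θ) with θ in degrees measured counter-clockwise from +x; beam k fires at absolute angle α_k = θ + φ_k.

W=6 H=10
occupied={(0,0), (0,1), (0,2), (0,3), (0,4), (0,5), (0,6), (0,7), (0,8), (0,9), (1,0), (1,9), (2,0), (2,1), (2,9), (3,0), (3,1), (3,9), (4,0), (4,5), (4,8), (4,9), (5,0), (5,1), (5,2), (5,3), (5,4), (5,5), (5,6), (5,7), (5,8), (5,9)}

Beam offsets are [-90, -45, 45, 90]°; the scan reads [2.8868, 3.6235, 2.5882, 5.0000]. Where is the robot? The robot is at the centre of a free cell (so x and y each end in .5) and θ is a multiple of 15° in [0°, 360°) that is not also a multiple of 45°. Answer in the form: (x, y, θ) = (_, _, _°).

The pose lattice has 28·16 = 448 candidates. Test each by forward raycasting.
  (4.5, 6.5, 210°): beam 3 = 0.5176 ≠ 2.5882 ✗
  (1.5, 6.5, 210°): beam 1 = 1.0000 ≠ 2.8868 ✗
  (1.5, 4.5, 210°): beam 1 = 1.0000 ≠ 2.8868 ✗
  …
  (3.5, 5.5, 150°): r_1=2.8868, r_2=3.6235, r_3=2.5882, r_4=5.0000 — all match ✓
No second candidate reproduces the full scan.

(x, y, θ) = (3.5, 5.5, 150°)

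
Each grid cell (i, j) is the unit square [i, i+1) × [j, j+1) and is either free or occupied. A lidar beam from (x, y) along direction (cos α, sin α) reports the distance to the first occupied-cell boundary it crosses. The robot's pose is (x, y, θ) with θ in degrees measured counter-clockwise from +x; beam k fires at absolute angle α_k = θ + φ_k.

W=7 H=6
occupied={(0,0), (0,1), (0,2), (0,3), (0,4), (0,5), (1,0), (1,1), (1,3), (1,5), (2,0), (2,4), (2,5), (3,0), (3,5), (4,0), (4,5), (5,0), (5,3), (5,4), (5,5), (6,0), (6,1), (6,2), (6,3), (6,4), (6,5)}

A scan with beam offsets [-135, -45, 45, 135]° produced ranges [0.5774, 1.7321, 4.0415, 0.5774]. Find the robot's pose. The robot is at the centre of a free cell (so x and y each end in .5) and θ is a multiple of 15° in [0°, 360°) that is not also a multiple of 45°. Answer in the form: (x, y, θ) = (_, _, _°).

Enumerate (i+0.5, j+0.5, θ) over the 15 free cells and 16 admissible headings. For each, cast all 4 beams and compare to the given ranges.
  (1.5, 4.5, 150°): beam 1 = 0.5176 ≠ 0.5774 ✗
  (5.5, 2.5, 165°): beam 2 = 0.5774 ≠ 1.7321 ✗
  (3.5, 3.5, 105°): beam 1 = 2.8868 ≠ 0.5774 ✗
  …
  (2.5, 3.5, 285°): r_1=0.5774, r_2=1.7321, r_3=4.0415, r_4=0.5774 — all match ✓
Unique over the lattice → pose = (2.5, 3.5, 285°).

(x, y, θ) = (2.5, 3.5, 285°)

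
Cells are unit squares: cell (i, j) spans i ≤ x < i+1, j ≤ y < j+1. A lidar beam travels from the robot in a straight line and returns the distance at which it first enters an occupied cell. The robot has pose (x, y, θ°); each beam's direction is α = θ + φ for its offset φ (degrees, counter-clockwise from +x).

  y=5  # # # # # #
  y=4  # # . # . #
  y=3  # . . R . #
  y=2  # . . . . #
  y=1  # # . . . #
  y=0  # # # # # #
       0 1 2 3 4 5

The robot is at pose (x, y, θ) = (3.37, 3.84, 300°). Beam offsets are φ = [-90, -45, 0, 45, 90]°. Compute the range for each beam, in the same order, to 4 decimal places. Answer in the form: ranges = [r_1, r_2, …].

beam 1: φ=-90°, α=210°
  d=(-0.8660,-0.5000)  start (3,3)  tX=0.4272 tY=1.6800  stride 1/|dx|=1.1547 1/|dy|=2.0000
    cross x-line → (2,3), t=0.4272
    cross x-line → (1,3), t=1.5819
    cross y-line → (1,2), t=1.6800
    cross x-line → (0,2), t=2.7366 (wall)
  → r_1 = 2.7366
beam 2: φ=-45°, α=255°
  d=(-0.2588,-0.9659)  start (3,3)  tX=1.4296 tY=0.8696  stride 1/|dx|=3.8637 1/|dy|=1.0353
    cross y-line → (3,2), t=0.8696
    cross x-line → (2,2), t=1.4296
    cross y-line → (2,1), t=1.9049
    cross y-line → (2,0), t=2.9402 (wall)
  → r_2 = 2.9402
beam 3: φ=0°, α=300°
  d=(0.5000,-0.8660)  start (3,3)  tX=1.2600 tY=0.9699  stride 1/|dx|=2.0000 1/|dy|=1.1547
    cross y-line → (3,2), t=0.9699
    cross x-line → (4,2), t=1.2600
    cross y-line → (4,1), t=2.1246
    cross x-line → (5,1), t=3.2600 (wall)
  → r_3 = 3.2600
beam 4: φ=45°, α=345°
  d=(0.9659,-0.2588)  start (3,3)  tX=0.6522 tY=3.2455  stride 1/|dx|=1.0353 1/|dy|=3.8637
    cross x-line → (4,3), t=0.6522
    cross x-line → (5,3), t=1.6875 (wall)
  → r_4 = 1.6875
beam 5: φ=90°, α=30°
  d=(0.8660,0.5000)  start (3,3)  tX=0.7275 tY=0.3200  stride 1/|dx|=1.1547 1/|dy|=2.0000
    cross y-line → (3,4), t=0.3200 (wall)
  → r_5 = 0.3200

ranges = [2.7366, 2.9402, 3.2600, 1.6875, 0.3200]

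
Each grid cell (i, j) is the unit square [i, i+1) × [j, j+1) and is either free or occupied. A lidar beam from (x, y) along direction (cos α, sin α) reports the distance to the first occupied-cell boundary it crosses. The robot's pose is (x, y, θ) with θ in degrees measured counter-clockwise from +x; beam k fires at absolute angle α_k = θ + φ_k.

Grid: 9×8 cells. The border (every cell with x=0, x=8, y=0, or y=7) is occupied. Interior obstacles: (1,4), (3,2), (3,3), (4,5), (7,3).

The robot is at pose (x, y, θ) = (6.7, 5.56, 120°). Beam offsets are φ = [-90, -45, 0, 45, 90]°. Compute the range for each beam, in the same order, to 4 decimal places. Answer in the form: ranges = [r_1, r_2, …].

ranges = [1.5011, 1.4908, 1.6628, 5.5637, 3.1200]

beam 1: φ=-90°, α=30°
  cosα=0.8660 sinα=0.5000 | (6,5) | tMaxX 0.3464 tMaxY 0.8800 | tΔX 1.1547 tΔY 2.0000
    t=0.3464 [x] (7,5)
    t=0.8800 [y] (7,6)
    t=1.5011 [x] (8,6) — stop
  → r_1 = 1.5011
beam 2: φ=-45°, α=75°
  cosα=0.2588 sinα=0.9659 | (6,5) | tMaxX 1.1591 tMaxY 0.4555 | tΔX 3.8637 tΔY 1.0353
    t=0.4555 [y] (6,6)
    t=1.1591 [x] (7,6)
    t=1.4908 [y] (7,7) — stop
  → r_2 = 1.4908
beam 3: φ=0°, α=120°
  cosα=-0.5000 sinα=0.8660 | (6,5) | tMaxX 1.4000 tMaxY 0.5081 | tΔX 2.0000 tΔY 1.1547
    t=0.5081 [y] (6,6)
    t=1.4000 [x] (5,6)
    t=1.6628 [y] (5,7) — stop
  → r_3 = 1.6628
beam 4: φ=45°, α=165°
  cosα=-0.9659 sinα=0.2588 | (6,5) | tMaxX 0.7247 tMaxY 1.7000 | tΔX 1.0353 tΔY 3.8637
    t=0.7247 [x] (5,5)
    t=1.7000 [y] (5,6)
    t=1.7600 [x] (4,6)
    t=2.7952 [x] (3,6)
    t=3.8305 [x] (2,6)
    t=4.8658 [x] (1,6)
    t=5.5637 [y] (1,7) — stop
  → r_4 = 5.5637
beam 5: φ=90°, α=210°
  cosα=-0.8660 sinα=-0.5000 | (6,5) | tMaxX 0.8083 tMaxY 1.1200 | tΔX 1.1547 tΔY 2.0000
    t=0.8083 [x] (5,5)
    t=1.1200 [y] (5,4)
    t=1.9630 [x] (4,4)
    t=3.1177 [x] (3,4)
    t=3.1200 [y] (3,3) — stop
  → r_5 = 3.1200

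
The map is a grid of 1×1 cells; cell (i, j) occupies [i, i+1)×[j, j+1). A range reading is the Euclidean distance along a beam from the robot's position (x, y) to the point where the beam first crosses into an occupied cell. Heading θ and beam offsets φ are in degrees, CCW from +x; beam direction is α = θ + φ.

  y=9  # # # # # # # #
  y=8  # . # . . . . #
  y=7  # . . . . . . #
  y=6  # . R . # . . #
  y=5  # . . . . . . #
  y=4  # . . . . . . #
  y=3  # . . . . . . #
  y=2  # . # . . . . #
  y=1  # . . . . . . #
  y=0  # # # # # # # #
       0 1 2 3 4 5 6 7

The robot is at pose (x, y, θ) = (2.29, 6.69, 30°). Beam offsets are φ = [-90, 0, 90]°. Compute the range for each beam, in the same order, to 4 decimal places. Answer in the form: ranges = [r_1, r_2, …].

beam 1: φ=-90°, α=300°
  d=(0.5000,-0.8660)  start (2,6)  tX=1.4200 tY=0.7967  stride 1/|dx|=2.0000 1/|dy|=1.1547
    cross y-line → (2,5), t=0.7967
    cross x-line → (3,5), t=1.4200
    cross y-line → (3,4), t=1.9514
    cross y-line → (3,3), t=3.1061
    cross x-line → (4,3), t=3.4200
    cross y-line → (4,2), t=4.2608
    cross y-line → (4,1), t=5.4155
    cross x-line → (5,1), t=5.4200
    cross y-line → (5,0), t=6.5702 (wall)
  → r_1 = 6.5702
beam 2: φ=0°, α=30°
  d=(0.8660,0.5000)  start (2,6)  tX=0.8198 tY=0.6200  stride 1/|dx|=1.1547 1/|dy|=2.0000
    cross y-line → (2,7), t=0.6200
    cross x-line → (3,7), t=0.8198
    cross x-line → (4,7), t=1.9745
    cross y-line → (4,8), t=2.6200
    cross x-line → (5,8), t=3.1292
    cross x-line → (6,8), t=4.2839
    cross y-line → (6,9), t=4.6200 (wall)
  → r_2 = 4.6200
beam 3: φ=90°, α=120°
  d=(-0.5000,0.8660)  start (2,6)  tX=0.5800 tY=0.3580  stride 1/|dx|=2.0000 1/|dy|=1.1547
    cross y-line → (2,7), t=0.3580
    cross x-line → (1,7), t=0.5800
    cross y-line → (1,8), t=1.5127
    cross x-line → (0,8), t=2.5800 (wall)
  → r_3 = 2.5800

ranges = [6.5702, 4.6200, 2.5800]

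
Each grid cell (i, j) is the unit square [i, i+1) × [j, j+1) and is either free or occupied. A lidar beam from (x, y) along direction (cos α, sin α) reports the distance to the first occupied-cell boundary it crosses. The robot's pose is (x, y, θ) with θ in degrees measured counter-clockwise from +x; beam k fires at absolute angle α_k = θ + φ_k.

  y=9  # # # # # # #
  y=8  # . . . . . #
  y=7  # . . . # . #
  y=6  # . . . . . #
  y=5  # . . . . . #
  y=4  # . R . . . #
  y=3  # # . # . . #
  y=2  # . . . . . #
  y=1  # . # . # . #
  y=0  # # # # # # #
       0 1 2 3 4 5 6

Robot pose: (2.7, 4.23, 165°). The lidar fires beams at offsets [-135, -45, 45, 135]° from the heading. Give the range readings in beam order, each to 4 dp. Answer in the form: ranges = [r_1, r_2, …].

beam 1: φ=-135°, α=30°
  cosα=0.8660 sinα=0.5000 | (2,4) | tMaxX 0.3464 tMaxY 1.5400 | tΔX 1.1547 tΔY 2.0000
    t=0.3464 [x] (3,4)
    t=1.5011 [x] (4,4)
    t=1.5400 [y] (4,5)
    t=2.6558 [x] (5,5)
    t=3.5400 [y] (5,6)
    t=3.8105 [x] (6,6) — stop
  → r_1 = 3.8105
beam 2: φ=-45°, α=120°
  cosα=-0.5000 sinα=0.8660 | (2,4) | tMaxX 1.4000 tMaxY 0.8891 | tΔX 2.0000 tΔY 1.1547
    t=0.8891 [y] (2,5)
    t=1.4000 [x] (1,5)
    t=2.0438 [y] (1,6)
    t=3.1985 [y] (1,7)
    t=3.4000 [x] (0,7) — stop
  → r_2 = 3.4000
beam 3: φ=45°, α=210°
  cosα=-0.8660 sinα=-0.5000 | (2,4) | tMaxX 0.8083 tMaxY 0.4600 | tΔX 1.1547 tΔY 2.0000
    t=0.4600 [y] (2,3)
    t=0.8083 [x] (1,3) — stop
  → r_3 = 0.8083
beam 4: φ=135°, α=300°
  cosα=0.5000 sinα=-0.8660 | (2,4) | tMaxX 0.6000 tMaxY 0.2656 | tΔX 2.0000 tΔY 1.1547
    t=0.2656 [y] (2,3)
    t=0.6000 [x] (3,3) — stop
  → r_4 = 0.6000

ranges = [3.8105, 3.4000, 0.8083, 0.6000]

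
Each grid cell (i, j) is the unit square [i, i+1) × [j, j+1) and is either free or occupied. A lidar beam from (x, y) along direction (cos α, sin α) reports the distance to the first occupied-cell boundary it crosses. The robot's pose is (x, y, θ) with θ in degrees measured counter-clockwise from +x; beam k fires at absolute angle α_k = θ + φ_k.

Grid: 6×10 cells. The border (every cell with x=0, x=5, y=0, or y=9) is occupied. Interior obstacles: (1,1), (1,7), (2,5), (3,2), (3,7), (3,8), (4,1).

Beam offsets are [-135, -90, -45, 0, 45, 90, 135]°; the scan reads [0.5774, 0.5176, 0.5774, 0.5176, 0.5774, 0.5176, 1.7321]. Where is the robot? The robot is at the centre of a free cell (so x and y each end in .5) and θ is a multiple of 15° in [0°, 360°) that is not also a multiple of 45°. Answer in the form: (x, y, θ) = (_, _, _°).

Enumerate (i+0.5, j+0.5, θ) over the 25 free cells and 16 admissible headings. For each, cast all 7 beams and compare to the given ranges.
  (3.5, 6.5, 150°): beam 1 = 1.5529 ≠ 0.5774 ✗
  (1.5, 8.5, 15°): beam 3 = 1.7321 ≠ 0.5774 ✗
  (2.5, 6.5, 105°): beam 1 = 2.8868 ≠ 0.5774 ✗
  …
  (1.5, 8.5, 195°): r_1=0.5774, r_2=0.5176, r_3=0.5774, r_4=0.5176, r_5=0.5774, r_6=0.5176, r_7=1.7321 — all match ✓
Unique over the lattice → pose = (1.5, 8.5, 195°).

(x, y, θ) = (1.5, 8.5, 195°)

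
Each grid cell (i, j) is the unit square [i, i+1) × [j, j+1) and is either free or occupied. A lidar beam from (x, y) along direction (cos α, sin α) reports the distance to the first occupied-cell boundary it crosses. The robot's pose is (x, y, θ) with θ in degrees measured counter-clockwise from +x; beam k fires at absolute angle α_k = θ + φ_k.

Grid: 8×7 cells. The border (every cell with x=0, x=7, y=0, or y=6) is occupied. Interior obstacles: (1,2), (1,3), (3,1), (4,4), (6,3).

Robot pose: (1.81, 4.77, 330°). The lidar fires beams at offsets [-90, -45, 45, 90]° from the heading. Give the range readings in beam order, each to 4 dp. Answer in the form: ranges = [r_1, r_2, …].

beam 1: φ=-90°, α=240°
  dir = (cos 240°, sin 240°) = (-0.5000, -0.8660); from cell (1,4)
  next x-line at t=1.6200, next y-line at t=0.8891; Δt_x=2.0000, Δt_y=1.1547
    y: enter (1,3) at t=0.8891 ← occupied
  → r_1 = 0.8891
beam 2: φ=-45°, α=285°
  dir = (cos 285°, sin 285°) = (0.2588, -0.9659); from cell (1,4)
  next x-line at t=0.7341, next y-line at t=0.7972; Δt_x=3.8637, Δt_y=1.0353
    x: enter (2,4) at t=0.7341
    y: enter (2,3) at t=0.7972
    y: enter (2,2) at t=1.8324
    y: enter (2,1) at t=2.8677
    y: enter (2,0) at t=3.9030 ← occupied
  → r_2 = 3.9030
beam 3: φ=45°, α=15°
  dir = (cos 15°, sin 15°) = (0.9659, 0.2588); from cell (1,4)
  next x-line at t=0.1967, next y-line at t=0.8887; Δt_x=1.0353, Δt_y=3.8637
    x: enter (2,4) at t=0.1967
    y: enter (2,5) at t=0.8887
    x: enter (3,5) at t=1.2320
    x: enter (4,5) at t=2.2673
    x: enter (5,5) at t=3.3025
    x: enter (6,5) at t=4.3378
    y: enter (6,6) at t=4.7524 ← occupied
  → r_3 = 4.7524
beam 4: φ=90°, α=60°
  dir = (cos 60°, sin 60°) = (0.5000, 0.8660); from cell (1,4)
  next x-line at t=0.3800, next y-line at t=0.2656; Δt_x=2.0000, Δt_y=1.1547
    y: enter (1,5) at t=0.2656
    x: enter (2,5) at t=0.3800
    y: enter (2,6) at t=1.4203 ← occupied
  → r_4 = 1.4203

ranges = [0.8891, 3.9030, 4.7524, 1.4203]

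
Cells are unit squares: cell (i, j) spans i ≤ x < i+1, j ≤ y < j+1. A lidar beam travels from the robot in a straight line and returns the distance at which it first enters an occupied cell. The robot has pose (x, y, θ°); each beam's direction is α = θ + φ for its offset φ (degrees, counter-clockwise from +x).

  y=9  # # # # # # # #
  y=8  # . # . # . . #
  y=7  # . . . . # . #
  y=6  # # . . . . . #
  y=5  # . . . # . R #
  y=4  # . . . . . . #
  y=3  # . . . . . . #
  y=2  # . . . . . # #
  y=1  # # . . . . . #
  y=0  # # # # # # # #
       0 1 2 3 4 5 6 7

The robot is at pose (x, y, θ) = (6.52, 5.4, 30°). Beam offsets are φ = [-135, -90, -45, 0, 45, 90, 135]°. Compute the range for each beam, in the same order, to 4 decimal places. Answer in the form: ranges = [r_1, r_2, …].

ranges = [4.5552, 0.9600, 0.4969, 0.5543, 1.8546, 1.8475, 1.5736]

beam 1: φ=-135°, α=255°
  direction (-0.2588, -0.9659); cell (6,5); t to first gridline: x 2.0091, y 0.4141 (then +3.8637 / +1.0353)
    (6,4) via y @ 0.4141
    (6,3) via y @ 1.4494
    (5,3) via x @ 2.0091
    (5,2) via y @ 2.4847
    (5,1) via y @ 3.5199
    (5,0) via y @ 4.5552  # hit
  → r_1 = 4.5552
beam 2: φ=-90°, α=300°
  direction (0.5000, -0.8660); cell (6,5); t to first gridline: x 0.9600, y 0.4619 (then +2.0000 / +1.1547)
    (6,4) via y @ 0.4619
    (7,4) via x @ 0.9600  # hit
  → r_2 = 0.9600
beam 3: φ=-45°, α=345°
  direction (0.9659, -0.2588); cell (6,5); t to first gridline: x 0.4969, y 1.5455 (then +1.0353 / +3.8637)
    (7,5) via x @ 0.4969  # hit
  → r_3 = 0.4969
beam 4: φ=0°, α=30°
  direction (0.8660, 0.5000); cell (6,5); t to first gridline: x 0.5543, y 1.2000 (then +1.1547 / +2.0000)
    (7,5) via x @ 0.5543  # hit
  → r_4 = 0.5543
beam 5: φ=45°, α=75°
  direction (0.2588, 0.9659); cell (6,5); t to first gridline: x 1.8546, y 0.6212 (then +3.8637 / +1.0353)
    (6,6) via y @ 0.6212
    (6,7) via y @ 1.6564
    (7,7) via x @ 1.8546  # hit
  → r_5 = 1.8546
beam 6: φ=90°, α=120°
  direction (-0.5000, 0.8660); cell (6,5); t to first gridline: x 1.0400, y 0.6928 (then +2.0000 / +1.1547)
    (6,6) via y @ 0.6928
    (5,6) via x @ 1.0400
    (5,7) via y @ 1.8475  # hit
  → r_6 = 1.8475
beam 7: φ=135°, α=165°
  direction (-0.9659, 0.2588); cell (6,5); t to first gridline: x 0.5383, y 2.3182 (then +1.0353 / +3.8637)
    (5,5) via x @ 0.5383
    (4,5) via x @ 1.5736  # hit
  → r_7 = 1.5736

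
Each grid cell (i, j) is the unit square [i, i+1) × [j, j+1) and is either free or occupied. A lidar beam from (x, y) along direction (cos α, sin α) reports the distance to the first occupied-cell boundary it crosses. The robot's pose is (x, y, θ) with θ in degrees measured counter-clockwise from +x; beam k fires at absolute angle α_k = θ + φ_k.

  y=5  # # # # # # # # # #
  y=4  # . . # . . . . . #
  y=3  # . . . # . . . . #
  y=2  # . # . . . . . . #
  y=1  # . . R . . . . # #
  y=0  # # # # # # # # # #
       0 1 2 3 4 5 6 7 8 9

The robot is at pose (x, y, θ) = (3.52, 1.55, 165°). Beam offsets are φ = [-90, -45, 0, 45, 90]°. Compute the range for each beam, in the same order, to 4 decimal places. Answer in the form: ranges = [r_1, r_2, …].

beam 1: φ=-90°, α=75°
  direction (0.2588, 0.9659); cell (3,1); t to first gridline: x 1.8546, y 0.4659 (then +3.8637 / +1.0353)
    (3,2) via y @ 0.4659
    (3,3) via y @ 1.5012
    (4,3) via x @ 1.8546  # hit
  → r_1 = 1.8546
beam 2: φ=-45°, α=120°
  direction (-0.5000, 0.8660); cell (3,1); t to first gridline: x 1.0400, y 0.5196 (then +2.0000 / +1.1547)
    (3,2) via y @ 0.5196
    (2,2) via x @ 1.0400  # hit
  → r_2 = 1.0400
beam 3: φ=0°, α=165°
  direction (-0.9659, 0.2588); cell (3,1); t to first gridline: x 0.5383, y 1.7387 (then +1.0353 / +3.8637)
    (2,1) via x @ 0.5383
    (1,1) via x @ 1.5736
    (1,2) via y @ 1.7387
    (0,2) via x @ 2.6089  # hit
  → r_3 = 2.6089
beam 4: φ=45°, α=210°
  direction (-0.8660, -0.5000); cell (3,1); t to first gridline: x 0.6004, y 1.1000 (then +1.1547 / +2.0000)
    (2,1) via x @ 0.6004
    (2,0) via y @ 1.1000  # hit
  → r_4 = 1.1000
beam 5: φ=90°, α=255°
  direction (-0.2588, -0.9659); cell (3,1); t to first gridline: x 2.0091, y 0.5694 (then +3.8637 / +1.0353)
    (3,0) via y @ 0.5694  # hit
  → r_5 = 0.5694

ranges = [1.8546, 1.0400, 2.6089, 1.1000, 0.5694]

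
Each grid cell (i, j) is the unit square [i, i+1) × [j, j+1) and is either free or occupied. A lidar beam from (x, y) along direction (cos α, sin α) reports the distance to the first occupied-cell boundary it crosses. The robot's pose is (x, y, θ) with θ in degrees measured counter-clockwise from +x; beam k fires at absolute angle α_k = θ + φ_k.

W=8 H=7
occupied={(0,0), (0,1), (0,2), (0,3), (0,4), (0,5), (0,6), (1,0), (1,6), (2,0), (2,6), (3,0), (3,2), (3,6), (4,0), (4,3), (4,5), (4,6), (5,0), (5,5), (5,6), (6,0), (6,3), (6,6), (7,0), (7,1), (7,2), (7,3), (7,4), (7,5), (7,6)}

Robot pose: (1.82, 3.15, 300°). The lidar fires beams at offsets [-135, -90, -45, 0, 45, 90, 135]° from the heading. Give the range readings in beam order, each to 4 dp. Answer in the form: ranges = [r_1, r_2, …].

ranges = [0.8489, 0.9469, 2.2258, 2.4826, 1.2216, 3.7000, 2.9505]

beam 1: φ=-135°, α=165°
  d=(-0.9659,0.2588)  start (1,3)  tX=0.8489 tY=3.2841  stride 1/|dx|=1.0353 1/|dy|=3.8637
    cross x-line → (0,3), t=0.8489 (wall)
  → r_1 = 0.8489
beam 2: φ=-90°, α=210°
  d=(-0.8660,-0.5000)  start (1,3)  tX=0.9469 tY=0.3000  stride 1/|dx|=1.1547 1/|dy|=2.0000
    cross y-line → (1,2), t=0.3000
    cross x-line → (0,2), t=0.9469 (wall)
  → r_2 = 0.9469
beam 3: φ=-45°, α=255°
  d=(-0.2588,-0.9659)  start (1,3)  tX=3.1682 tY=0.1553  stride 1/|dx|=3.8637 1/|dy|=1.0353
    cross y-line → (1,2), t=0.1553
    cross y-line → (1,1), t=1.1906
    cross y-line → (1,0), t=2.2258 (wall)
  → r_3 = 2.2258
beam 4: φ=0°, α=300°
  d=(0.5000,-0.8660)  start (1,3)  tX=0.3600 tY=0.1732  stride 1/|dx|=2.0000 1/|dy|=1.1547
    cross y-line → (1,2), t=0.1732
    cross x-line → (2,2), t=0.3600
    cross y-line → (2,1), t=1.3279
    cross x-line → (3,1), t=2.3600
    cross y-line → (3,0), t=2.4826 (wall)
  → r_4 = 2.4826
beam 5: φ=45°, α=345°
  d=(0.9659,-0.2588)  start (1,3)  tX=0.1863 tY=0.5796  stride 1/|dx|=1.0353 1/|dy|=3.8637
    cross x-line → (2,3), t=0.1863
    cross y-line → (2,2), t=0.5796
    cross x-line → (3,2), t=1.2216 (wall)
  → r_5 = 1.2216
beam 6: φ=90°, α=30°
  d=(0.8660,0.5000)  start (1,3)  tX=0.2078 tY=1.7000  stride 1/|dx|=1.1547 1/|dy|=2.0000
    cross x-line → (2,3), t=0.2078
    cross x-line → (3,3), t=1.3625
    cross y-line → (3,4), t=1.7000
    cross x-line → (4,4), t=2.5172
    cross x-line → (5,4), t=3.6719
    cross y-line → (5,5), t=3.7000 (wall)
  → r_6 = 3.7000
beam 7: φ=135°, α=75°
  d=(0.2588,0.9659)  start (1,3)  tX=0.6955 tY=0.8800  stride 1/|dx|=3.8637 1/|dy|=1.0353
    cross x-line → (2,3), t=0.6955
    cross y-line → (2,4), t=0.8800
    cross y-line → (2,5), t=1.9153
    cross y-line → (2,6), t=2.9505 (wall)
  → r_7 = 2.9505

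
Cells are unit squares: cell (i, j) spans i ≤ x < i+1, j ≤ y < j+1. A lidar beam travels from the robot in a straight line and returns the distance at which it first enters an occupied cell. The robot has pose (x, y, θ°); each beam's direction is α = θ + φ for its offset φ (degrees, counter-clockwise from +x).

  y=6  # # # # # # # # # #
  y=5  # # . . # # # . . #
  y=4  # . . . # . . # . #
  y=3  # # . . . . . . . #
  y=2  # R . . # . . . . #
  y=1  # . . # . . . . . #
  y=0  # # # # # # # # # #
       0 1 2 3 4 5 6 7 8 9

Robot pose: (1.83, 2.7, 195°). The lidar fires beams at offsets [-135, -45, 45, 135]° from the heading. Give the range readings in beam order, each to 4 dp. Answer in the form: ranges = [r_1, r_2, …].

beam 1: φ=-135°, α=60°
  d=(0.5000,0.8660)  start (1,2)  tX=0.3400 tY=0.3464  stride 1/|dx|=2.0000 1/|dy|=1.1547
    cross x-line → (2,2), t=0.3400
    cross y-line → (2,3), t=0.3464
    cross y-line → (2,4), t=1.5011
    cross x-line → (3,4), t=2.3400
    cross y-line → (3,5), t=2.6558
    cross y-line → (3,6), t=3.8105 (wall)
  → r_1 = 3.8105
beam 2: φ=-45°, α=150°
  d=(-0.8660,0.5000)  start (1,2)  tX=0.9584 tY=0.6000  stride 1/|dx|=1.1547 1/|dy|=2.0000
    cross y-line → (1,3), t=0.6000 (wall)
  → r_2 = 0.6000
beam 3: φ=45°, α=240°
  d=(-0.5000,-0.8660)  start (1,2)  tX=1.6600 tY=0.8083  stride 1/|dx|=2.0000 1/|dy|=1.1547
    cross y-line → (1,1), t=0.8083
    cross x-line → (0,1), t=1.6600 (wall)
  → r_3 = 1.6600
beam 4: φ=135°, α=330°
  d=(0.8660,-0.5000)  start (1,2)  tX=0.1963 tY=1.4000  stride 1/|dx|=1.1547 1/|dy|=2.0000
    cross x-line → (2,2), t=0.1963
    cross x-line → (3,2), t=1.3510
    cross y-line → (3,1), t=1.4000 (wall)
  → r_4 = 1.4000

ranges = [3.8105, 0.6000, 1.6600, 1.4000]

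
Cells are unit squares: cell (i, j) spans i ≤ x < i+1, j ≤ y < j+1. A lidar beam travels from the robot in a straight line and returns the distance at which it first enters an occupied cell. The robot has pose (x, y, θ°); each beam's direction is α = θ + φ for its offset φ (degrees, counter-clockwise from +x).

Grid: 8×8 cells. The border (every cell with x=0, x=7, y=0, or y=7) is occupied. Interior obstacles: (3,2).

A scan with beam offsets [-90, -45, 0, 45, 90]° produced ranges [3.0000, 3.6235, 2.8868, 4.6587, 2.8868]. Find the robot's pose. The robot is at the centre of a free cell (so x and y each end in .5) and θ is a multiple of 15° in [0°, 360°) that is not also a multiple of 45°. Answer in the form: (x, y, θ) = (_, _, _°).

(x, y, θ) = (4.5, 5.5, 240°)

The pose lattice has 35·16 = 560 candidates. Test each by forward raycasting.
  (5.5, 6.5, 30°): beam 2 = 1.5529 ≠ 3.6235 ✗
  (1.5, 6.5, 210°): beam 1 = 0.5774 ≠ 3.0000 ✗
  (6.5, 6.5, 120°): beam 1 = 0.5774 ≠ 3.0000 ✗
  (2.5, 3.5, 165°): beam 1 = 3.6235 ≠ 3.0000 ✗
  …
  (4.5, 5.5, 240°): r_1=3.0000, r_2=3.6235, r_3=2.8868, r_4=4.6587, r_5=2.8868 — all match ✓
No second candidate reproduces the full scan.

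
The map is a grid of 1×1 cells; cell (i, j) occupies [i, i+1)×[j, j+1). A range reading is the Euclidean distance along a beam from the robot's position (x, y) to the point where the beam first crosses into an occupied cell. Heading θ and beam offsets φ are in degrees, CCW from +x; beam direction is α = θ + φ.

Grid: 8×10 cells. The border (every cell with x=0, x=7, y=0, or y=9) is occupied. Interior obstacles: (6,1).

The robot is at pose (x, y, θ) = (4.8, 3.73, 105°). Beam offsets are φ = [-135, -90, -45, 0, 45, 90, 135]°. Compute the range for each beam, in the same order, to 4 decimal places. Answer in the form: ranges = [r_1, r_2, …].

ranges = [2.5403, 2.2776, 4.4000, 5.4559, 4.3879, 3.9340, 3.1523]

beam 1: φ=-135°, α=330°
  dir = (cos 330°, sin 330°) = (0.8660, -0.5000); from cell (4,3)
  next x-line at t=0.2309, next y-line at t=1.4600; Δt_x=1.1547, Δt_y=2.0000
    x: enter (5,3) at t=0.2309
    x: enter (6,3) at t=1.3856
    y: enter (6,2) at t=1.4600
    x: enter (7,2) at t=2.5403 ← occupied
  → r_1 = 2.5403
beam 2: φ=-90°, α=15°
  dir = (cos 15°, sin 15°) = (0.9659, 0.2588); from cell (4,3)
  next x-line at t=0.2071, next y-line at t=1.0432; Δt_x=1.0353, Δt_y=3.8637
    x: enter (5,3) at t=0.2071
    y: enter (5,4) at t=1.0432
    x: enter (6,4) at t=1.2423
    x: enter (7,4) at t=2.2776 ← occupied
  → r_2 = 2.2776
beam 3: φ=-45°, α=60°
  dir = (cos 60°, sin 60°) = (0.5000, 0.8660); from cell (4,3)
  next x-line at t=0.4000, next y-line at t=0.3118; Δt_x=2.0000, Δt_y=1.1547
    y: enter (4,4) at t=0.3118
    x: enter (5,4) at t=0.4000
    y: enter (5,5) at t=1.4665
    x: enter (6,5) at t=2.4000
    y: enter (6,6) at t=2.6212
    y: enter (6,7) at t=3.7759
    x: enter (7,7) at t=4.4000 ← occupied
  → r_3 = 4.4000
beam 4: φ=0°, α=105°
  dir = (cos 105°, sin 105°) = (-0.2588, 0.9659); from cell (4,3)
  next x-line at t=3.0910, next y-line at t=0.2795; Δt_x=3.8637, Δt_y=1.0353
    y: enter (4,4) at t=0.2795
    y: enter (4,5) at t=1.3148
    y: enter (4,6) at t=2.3501
    x: enter (3,6) at t=3.0910
    y: enter (3,7) at t=3.3854
    y: enter (3,8) at t=4.4206
    y: enter (3,9) at t=5.4559 ← occupied
  → r_4 = 5.4559
beam 5: φ=45°, α=150°
  dir = (cos 150°, sin 150°) = (-0.8660, 0.5000); from cell (4,3)
  next x-line at t=0.9238, next y-line at t=0.5400; Δt_x=1.1547, Δt_y=2.0000
    y: enter (4,4) at t=0.5400
    x: enter (3,4) at t=0.9238
    x: enter (2,4) at t=2.0785
    y: enter (2,5) at t=2.5400
    x: enter (1,5) at t=3.2332
    x: enter (0,5) at t=4.3879 ← occupied
  → r_5 = 4.3879
beam 6: φ=90°, α=195°
  dir = (cos 195°, sin 195°) = (-0.9659, -0.2588); from cell (4,3)
  next x-line at t=0.8282, next y-line at t=2.8205; Δt_x=1.0353, Δt_y=3.8637
    x: enter (3,3) at t=0.8282
    x: enter (2,3) at t=1.8635
    y: enter (2,2) at t=2.8205
    x: enter (1,2) at t=2.8988
    x: enter (0,2) at t=3.9340 ← occupied
  → r_6 = 3.9340
beam 7: φ=135°, α=240°
  dir = (cos 240°, sin 240°) = (-0.5000, -0.8660); from cell (4,3)
  next x-line at t=1.6000, next y-line at t=0.8429; Δt_x=2.0000, Δt_y=1.1547
    y: enter (4,2) at t=0.8429
    x: enter (3,2) at t=1.6000
    y: enter (3,1) at t=1.9976
    y: enter (3,0) at t=3.1523 ← occupied
  → r_7 = 3.1523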